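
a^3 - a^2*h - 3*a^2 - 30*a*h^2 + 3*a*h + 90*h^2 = (a - 3)*(a - 6*h)*(a + 5*h)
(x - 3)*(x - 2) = x^2 - 5*x + 6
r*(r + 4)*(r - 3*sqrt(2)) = r^3 - 3*sqrt(2)*r^2 + 4*r^2 - 12*sqrt(2)*r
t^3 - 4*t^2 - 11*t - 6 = (t - 6)*(t + 1)^2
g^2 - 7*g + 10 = (g - 5)*(g - 2)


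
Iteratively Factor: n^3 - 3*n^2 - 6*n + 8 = (n - 1)*(n^2 - 2*n - 8) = (n - 1)*(n + 2)*(n - 4)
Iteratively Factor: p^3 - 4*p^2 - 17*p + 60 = (p - 5)*(p^2 + p - 12) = (p - 5)*(p + 4)*(p - 3)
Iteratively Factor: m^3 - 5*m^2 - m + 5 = (m + 1)*(m^2 - 6*m + 5) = (m - 1)*(m + 1)*(m - 5)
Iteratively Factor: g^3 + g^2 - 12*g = (g)*(g^2 + g - 12) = g*(g - 3)*(g + 4)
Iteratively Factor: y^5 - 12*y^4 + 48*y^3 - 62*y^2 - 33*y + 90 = (y - 3)*(y^4 - 9*y^3 + 21*y^2 + y - 30) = (y - 3)*(y - 2)*(y^3 - 7*y^2 + 7*y + 15) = (y - 3)^2*(y - 2)*(y^2 - 4*y - 5) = (y - 5)*(y - 3)^2*(y - 2)*(y + 1)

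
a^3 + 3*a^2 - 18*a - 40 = (a - 4)*(a + 2)*(a + 5)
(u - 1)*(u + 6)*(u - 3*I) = u^3 + 5*u^2 - 3*I*u^2 - 6*u - 15*I*u + 18*I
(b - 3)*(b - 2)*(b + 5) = b^3 - 19*b + 30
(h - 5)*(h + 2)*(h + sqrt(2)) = h^3 - 3*h^2 + sqrt(2)*h^2 - 10*h - 3*sqrt(2)*h - 10*sqrt(2)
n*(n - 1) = n^2 - n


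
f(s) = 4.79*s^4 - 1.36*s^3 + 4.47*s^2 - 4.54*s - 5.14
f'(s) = 19.16*s^3 - 4.08*s^2 + 8.94*s - 4.54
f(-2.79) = 362.09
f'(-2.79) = -477.35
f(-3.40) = 755.53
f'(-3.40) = -835.17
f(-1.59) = 49.46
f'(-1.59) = -106.09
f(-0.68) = 1.47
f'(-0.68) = -18.53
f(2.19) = 102.25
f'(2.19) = 196.72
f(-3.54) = 879.51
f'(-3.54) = -937.29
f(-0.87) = 5.83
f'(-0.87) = -28.02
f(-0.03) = -5.00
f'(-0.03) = -4.81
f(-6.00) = 6684.62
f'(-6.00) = -4343.62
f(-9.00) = 32816.42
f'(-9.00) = -14383.12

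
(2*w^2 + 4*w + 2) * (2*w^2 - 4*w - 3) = 4*w^4 - 18*w^2 - 20*w - 6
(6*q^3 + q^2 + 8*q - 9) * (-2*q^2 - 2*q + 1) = -12*q^5 - 14*q^4 - 12*q^3 + 3*q^2 + 26*q - 9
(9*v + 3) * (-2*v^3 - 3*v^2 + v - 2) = -18*v^4 - 33*v^3 - 15*v - 6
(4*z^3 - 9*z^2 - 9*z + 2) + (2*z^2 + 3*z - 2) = 4*z^3 - 7*z^2 - 6*z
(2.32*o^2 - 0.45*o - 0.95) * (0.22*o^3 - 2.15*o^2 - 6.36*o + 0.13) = 0.5104*o^5 - 5.087*o^4 - 13.9967*o^3 + 5.2061*o^2 + 5.9835*o - 0.1235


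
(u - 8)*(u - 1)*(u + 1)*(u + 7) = u^4 - u^3 - 57*u^2 + u + 56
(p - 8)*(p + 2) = p^2 - 6*p - 16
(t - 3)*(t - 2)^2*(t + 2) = t^4 - 5*t^3 + 2*t^2 + 20*t - 24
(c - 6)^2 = c^2 - 12*c + 36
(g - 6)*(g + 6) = g^2 - 36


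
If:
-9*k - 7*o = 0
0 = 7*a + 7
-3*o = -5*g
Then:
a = -1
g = 3*o/5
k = -7*o/9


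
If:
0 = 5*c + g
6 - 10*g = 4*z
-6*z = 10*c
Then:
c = -9/85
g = 9/17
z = 3/17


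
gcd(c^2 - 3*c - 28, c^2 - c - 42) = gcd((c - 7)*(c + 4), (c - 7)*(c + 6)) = c - 7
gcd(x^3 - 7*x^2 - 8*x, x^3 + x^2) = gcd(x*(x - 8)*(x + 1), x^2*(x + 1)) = x^2 + x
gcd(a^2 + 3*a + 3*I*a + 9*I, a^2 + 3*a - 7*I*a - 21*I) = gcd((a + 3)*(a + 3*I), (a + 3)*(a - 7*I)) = a + 3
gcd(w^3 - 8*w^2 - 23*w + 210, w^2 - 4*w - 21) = w - 7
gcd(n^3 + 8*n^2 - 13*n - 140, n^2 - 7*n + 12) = n - 4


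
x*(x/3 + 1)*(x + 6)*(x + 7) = x^4/3 + 16*x^3/3 + 27*x^2 + 42*x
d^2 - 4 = (d - 2)*(d + 2)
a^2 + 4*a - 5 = (a - 1)*(a + 5)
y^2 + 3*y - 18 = (y - 3)*(y + 6)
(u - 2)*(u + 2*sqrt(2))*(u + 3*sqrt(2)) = u^3 - 2*u^2 + 5*sqrt(2)*u^2 - 10*sqrt(2)*u + 12*u - 24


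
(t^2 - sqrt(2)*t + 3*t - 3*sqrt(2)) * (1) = t^2 - sqrt(2)*t + 3*t - 3*sqrt(2)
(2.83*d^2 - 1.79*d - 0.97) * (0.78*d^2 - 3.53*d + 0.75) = 2.2074*d^4 - 11.3861*d^3 + 7.6846*d^2 + 2.0816*d - 0.7275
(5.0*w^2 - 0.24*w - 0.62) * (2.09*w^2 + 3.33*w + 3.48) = 10.45*w^4 + 16.1484*w^3 + 15.305*w^2 - 2.8998*w - 2.1576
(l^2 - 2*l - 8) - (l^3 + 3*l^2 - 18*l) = -l^3 - 2*l^2 + 16*l - 8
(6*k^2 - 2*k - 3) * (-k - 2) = -6*k^3 - 10*k^2 + 7*k + 6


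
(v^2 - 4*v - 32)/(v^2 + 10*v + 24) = (v - 8)/(v + 6)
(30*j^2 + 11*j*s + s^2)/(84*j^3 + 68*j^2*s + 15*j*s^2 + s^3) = (5*j + s)/(14*j^2 + 9*j*s + s^2)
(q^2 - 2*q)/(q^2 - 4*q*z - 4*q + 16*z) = q*(q - 2)/(q^2 - 4*q*z - 4*q + 16*z)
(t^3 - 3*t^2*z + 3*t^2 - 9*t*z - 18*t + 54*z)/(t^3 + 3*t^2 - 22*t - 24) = (t^2 - 3*t*z - 3*t + 9*z)/(t^2 - 3*t - 4)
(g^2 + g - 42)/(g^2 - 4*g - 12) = (g + 7)/(g + 2)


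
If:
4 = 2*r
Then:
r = 2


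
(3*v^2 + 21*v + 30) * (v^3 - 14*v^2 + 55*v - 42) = 3*v^5 - 21*v^4 - 99*v^3 + 609*v^2 + 768*v - 1260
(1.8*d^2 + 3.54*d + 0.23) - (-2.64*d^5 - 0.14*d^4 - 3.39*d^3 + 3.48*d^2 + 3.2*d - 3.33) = 2.64*d^5 + 0.14*d^4 + 3.39*d^3 - 1.68*d^2 + 0.34*d + 3.56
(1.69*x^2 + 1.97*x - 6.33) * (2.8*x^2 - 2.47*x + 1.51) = 4.732*x^4 + 1.3417*x^3 - 20.038*x^2 + 18.6098*x - 9.5583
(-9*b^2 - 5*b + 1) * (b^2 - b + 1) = -9*b^4 + 4*b^3 - 3*b^2 - 6*b + 1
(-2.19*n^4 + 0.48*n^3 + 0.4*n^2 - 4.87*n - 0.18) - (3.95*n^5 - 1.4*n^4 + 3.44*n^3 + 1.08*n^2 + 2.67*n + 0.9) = -3.95*n^5 - 0.79*n^4 - 2.96*n^3 - 0.68*n^2 - 7.54*n - 1.08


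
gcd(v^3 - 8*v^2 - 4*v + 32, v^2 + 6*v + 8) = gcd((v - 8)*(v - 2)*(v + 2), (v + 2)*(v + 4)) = v + 2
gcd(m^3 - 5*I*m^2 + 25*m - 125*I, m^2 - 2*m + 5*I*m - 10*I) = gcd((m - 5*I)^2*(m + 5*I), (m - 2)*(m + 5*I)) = m + 5*I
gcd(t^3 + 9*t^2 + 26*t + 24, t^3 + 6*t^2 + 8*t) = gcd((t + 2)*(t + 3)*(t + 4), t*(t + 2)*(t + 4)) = t^2 + 6*t + 8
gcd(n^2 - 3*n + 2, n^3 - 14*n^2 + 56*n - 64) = n - 2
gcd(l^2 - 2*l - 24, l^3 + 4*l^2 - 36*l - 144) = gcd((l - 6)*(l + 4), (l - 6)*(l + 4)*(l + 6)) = l^2 - 2*l - 24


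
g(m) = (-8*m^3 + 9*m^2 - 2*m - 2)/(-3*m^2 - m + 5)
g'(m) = (6*m + 1)*(-8*m^3 + 9*m^2 - 2*m - 2)/(-3*m^2 - m + 5)^2 + (-24*m^2 + 18*m - 2)/(-3*m^2 - m + 5)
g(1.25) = 6.47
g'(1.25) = -40.50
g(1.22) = 8.13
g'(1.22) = -75.72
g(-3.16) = -15.90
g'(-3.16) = 0.59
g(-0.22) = -0.20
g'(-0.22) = -1.39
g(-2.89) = -15.85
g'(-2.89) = -0.26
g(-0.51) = 0.51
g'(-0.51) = -3.91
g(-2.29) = -17.28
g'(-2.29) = -6.04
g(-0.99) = 5.43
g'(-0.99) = -23.01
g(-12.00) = -36.49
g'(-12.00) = 2.61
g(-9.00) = -28.72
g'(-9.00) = 2.56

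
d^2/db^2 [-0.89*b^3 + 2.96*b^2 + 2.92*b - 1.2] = 5.92 - 5.34*b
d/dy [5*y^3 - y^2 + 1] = y*(15*y - 2)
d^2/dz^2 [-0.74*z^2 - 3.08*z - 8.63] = -1.48000000000000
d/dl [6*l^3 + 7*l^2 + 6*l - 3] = 18*l^2 + 14*l + 6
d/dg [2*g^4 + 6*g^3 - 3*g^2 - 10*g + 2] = 8*g^3 + 18*g^2 - 6*g - 10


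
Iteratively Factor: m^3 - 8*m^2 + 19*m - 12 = (m - 4)*(m^2 - 4*m + 3) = (m - 4)*(m - 3)*(m - 1)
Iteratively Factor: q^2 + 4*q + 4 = (q + 2)*(q + 2)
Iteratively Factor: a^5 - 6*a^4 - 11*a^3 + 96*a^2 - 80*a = (a - 5)*(a^4 - a^3 - 16*a^2 + 16*a) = a*(a - 5)*(a^3 - a^2 - 16*a + 16) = a*(a - 5)*(a + 4)*(a^2 - 5*a + 4) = a*(a - 5)*(a - 1)*(a + 4)*(a - 4)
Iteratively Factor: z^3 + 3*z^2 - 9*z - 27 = (z + 3)*(z^2 - 9) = (z - 3)*(z + 3)*(z + 3)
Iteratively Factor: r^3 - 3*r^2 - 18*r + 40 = (r + 4)*(r^2 - 7*r + 10) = (r - 2)*(r + 4)*(r - 5)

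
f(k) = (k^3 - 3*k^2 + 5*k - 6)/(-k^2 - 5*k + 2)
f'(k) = (2*k + 5)*(k^3 - 3*k^2 + 5*k - 6)/(-k^2 - 5*k + 2)^2 + (3*k^2 - 6*k + 5)/(-k^2 - 5*k + 2)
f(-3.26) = -11.58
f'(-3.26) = 9.65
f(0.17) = -4.67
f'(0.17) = -18.60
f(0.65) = 2.24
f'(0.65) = -9.85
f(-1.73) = -3.76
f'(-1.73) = 2.42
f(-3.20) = -11.02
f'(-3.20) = 9.06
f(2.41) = -0.17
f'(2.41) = -0.40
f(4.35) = -1.07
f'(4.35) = -0.54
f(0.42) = 15.76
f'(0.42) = -343.80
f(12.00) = -6.68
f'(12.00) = -0.85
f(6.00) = -2.06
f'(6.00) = -0.66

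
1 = 1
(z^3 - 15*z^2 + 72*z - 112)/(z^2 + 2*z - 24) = (z^2 - 11*z + 28)/(z + 6)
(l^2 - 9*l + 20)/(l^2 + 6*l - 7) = (l^2 - 9*l + 20)/(l^2 + 6*l - 7)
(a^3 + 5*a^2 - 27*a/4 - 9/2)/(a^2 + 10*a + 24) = (a^2 - a - 3/4)/(a + 4)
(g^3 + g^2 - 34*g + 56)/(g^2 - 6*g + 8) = g + 7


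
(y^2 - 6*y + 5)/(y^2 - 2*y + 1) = (y - 5)/(y - 1)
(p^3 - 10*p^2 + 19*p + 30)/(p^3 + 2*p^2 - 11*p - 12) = (p^2 - 11*p + 30)/(p^2 + p - 12)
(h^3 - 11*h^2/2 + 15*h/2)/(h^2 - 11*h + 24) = h*(2*h - 5)/(2*(h - 8))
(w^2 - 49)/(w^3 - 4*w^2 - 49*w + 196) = 1/(w - 4)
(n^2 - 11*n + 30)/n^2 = 1 - 11/n + 30/n^2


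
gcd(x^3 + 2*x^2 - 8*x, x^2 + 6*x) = x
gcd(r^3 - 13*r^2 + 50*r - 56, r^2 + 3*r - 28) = r - 4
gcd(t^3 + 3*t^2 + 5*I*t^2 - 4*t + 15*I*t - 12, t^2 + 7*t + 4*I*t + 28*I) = t + 4*I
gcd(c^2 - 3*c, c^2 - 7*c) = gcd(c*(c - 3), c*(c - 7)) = c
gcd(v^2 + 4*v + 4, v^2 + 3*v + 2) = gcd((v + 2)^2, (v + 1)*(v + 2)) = v + 2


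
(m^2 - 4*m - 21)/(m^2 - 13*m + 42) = (m + 3)/(m - 6)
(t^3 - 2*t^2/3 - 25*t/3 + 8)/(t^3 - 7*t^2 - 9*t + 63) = (3*t^2 - 11*t + 8)/(3*(t^2 - 10*t + 21))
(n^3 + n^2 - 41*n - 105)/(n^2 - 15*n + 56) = (n^2 + 8*n + 15)/(n - 8)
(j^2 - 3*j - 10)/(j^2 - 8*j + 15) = (j + 2)/(j - 3)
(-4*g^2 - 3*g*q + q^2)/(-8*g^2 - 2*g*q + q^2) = (g + q)/(2*g + q)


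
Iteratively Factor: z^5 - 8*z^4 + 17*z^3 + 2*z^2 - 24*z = (z - 4)*(z^4 - 4*z^3 + z^2 + 6*z) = (z - 4)*(z + 1)*(z^3 - 5*z^2 + 6*z) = (z - 4)*(z - 2)*(z + 1)*(z^2 - 3*z) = (z - 4)*(z - 3)*(z - 2)*(z + 1)*(z)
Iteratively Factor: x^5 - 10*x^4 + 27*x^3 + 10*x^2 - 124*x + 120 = (x - 2)*(x^4 - 8*x^3 + 11*x^2 + 32*x - 60) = (x - 5)*(x - 2)*(x^3 - 3*x^2 - 4*x + 12) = (x - 5)*(x - 2)^2*(x^2 - x - 6) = (x - 5)*(x - 2)^2*(x + 2)*(x - 3)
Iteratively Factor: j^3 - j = (j + 1)*(j^2 - j) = j*(j + 1)*(j - 1)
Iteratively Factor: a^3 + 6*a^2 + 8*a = (a + 4)*(a^2 + 2*a) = (a + 2)*(a + 4)*(a)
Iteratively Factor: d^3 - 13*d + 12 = (d + 4)*(d^2 - 4*d + 3) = (d - 3)*(d + 4)*(d - 1)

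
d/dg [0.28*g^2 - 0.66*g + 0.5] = 0.56*g - 0.66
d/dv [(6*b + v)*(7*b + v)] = 13*b + 2*v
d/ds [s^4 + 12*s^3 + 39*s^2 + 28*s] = 4*s^3 + 36*s^2 + 78*s + 28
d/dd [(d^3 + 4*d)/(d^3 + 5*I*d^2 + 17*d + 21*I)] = (5*I*d^4 + 26*d^3 + 43*I*d^2 + 84*I)/(d^6 + 10*I*d^5 + 9*d^4 + 212*I*d^3 + 79*d^2 + 714*I*d - 441)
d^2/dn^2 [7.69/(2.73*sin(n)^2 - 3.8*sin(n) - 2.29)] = (229.251204*sin(n)^4 - 239.32818*sin(n)^3 - 40.5309140000001*sin(n)^2 + 411.73798*sin(n) - 318.238346)/(-2.73*sin(n)^2 + 3.8*sin(n) + 2.29)^3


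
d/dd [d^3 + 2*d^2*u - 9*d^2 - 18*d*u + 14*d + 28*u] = 3*d^2 + 4*d*u - 18*d - 18*u + 14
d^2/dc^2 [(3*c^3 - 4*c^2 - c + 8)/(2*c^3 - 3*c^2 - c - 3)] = 2*(2*c^6 + 6*c^5 + 294*c^4 - 575*c^3 + 267*c^2 + 324*c - 97)/(8*c^9 - 36*c^8 + 42*c^7 - 27*c^6 + 87*c^5 - 54*c^4 - c^3 - 90*c^2 - 27*c - 27)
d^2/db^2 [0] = 0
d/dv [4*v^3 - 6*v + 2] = 12*v^2 - 6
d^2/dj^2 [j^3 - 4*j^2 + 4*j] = 6*j - 8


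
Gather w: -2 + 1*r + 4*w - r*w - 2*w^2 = r - 2*w^2 + w*(4 - r) - 2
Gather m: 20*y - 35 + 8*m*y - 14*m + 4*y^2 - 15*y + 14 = m*(8*y - 14) + 4*y^2 + 5*y - 21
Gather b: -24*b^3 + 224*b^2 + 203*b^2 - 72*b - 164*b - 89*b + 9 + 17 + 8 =-24*b^3 + 427*b^2 - 325*b + 34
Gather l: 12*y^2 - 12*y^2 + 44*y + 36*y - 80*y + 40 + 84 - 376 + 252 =0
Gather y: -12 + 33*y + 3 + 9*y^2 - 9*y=9*y^2 + 24*y - 9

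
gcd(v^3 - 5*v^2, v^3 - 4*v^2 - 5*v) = v^2 - 5*v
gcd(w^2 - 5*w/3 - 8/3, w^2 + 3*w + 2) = w + 1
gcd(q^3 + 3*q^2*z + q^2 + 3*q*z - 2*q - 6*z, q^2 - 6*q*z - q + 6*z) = q - 1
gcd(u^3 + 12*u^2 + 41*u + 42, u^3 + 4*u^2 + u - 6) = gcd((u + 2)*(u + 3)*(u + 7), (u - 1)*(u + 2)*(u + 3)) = u^2 + 5*u + 6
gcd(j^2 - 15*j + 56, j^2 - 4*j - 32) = j - 8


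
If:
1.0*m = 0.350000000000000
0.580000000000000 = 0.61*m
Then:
No Solution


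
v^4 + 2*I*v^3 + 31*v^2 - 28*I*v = v*(v - 4*I)*(v - I)*(v + 7*I)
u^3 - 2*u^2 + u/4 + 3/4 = (u - 3/2)*(u - 1)*(u + 1/2)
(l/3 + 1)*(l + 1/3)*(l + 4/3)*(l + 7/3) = l^4/3 + 7*l^3/3 + 49*l^2/9 + 379*l/81 + 28/27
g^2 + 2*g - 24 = (g - 4)*(g + 6)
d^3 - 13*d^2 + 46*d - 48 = (d - 8)*(d - 3)*(d - 2)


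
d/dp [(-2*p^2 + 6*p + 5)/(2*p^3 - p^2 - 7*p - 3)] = (4*p^4 - 24*p^3 - 10*p^2 + 22*p + 17)/(4*p^6 - 4*p^5 - 27*p^4 + 2*p^3 + 55*p^2 + 42*p + 9)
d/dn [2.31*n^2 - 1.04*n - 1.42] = 4.62*n - 1.04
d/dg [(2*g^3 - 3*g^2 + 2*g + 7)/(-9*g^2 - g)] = (-18*g^4 - 4*g^3 + 21*g^2 + 126*g + 7)/(g^2*(81*g^2 + 18*g + 1))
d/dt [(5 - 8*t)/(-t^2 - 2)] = 2*(-4*t^2 + 5*t + 8)/(t^4 + 4*t^2 + 4)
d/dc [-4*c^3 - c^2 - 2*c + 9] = -12*c^2 - 2*c - 2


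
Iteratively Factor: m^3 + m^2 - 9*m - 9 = (m - 3)*(m^2 + 4*m + 3) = (m - 3)*(m + 1)*(m + 3)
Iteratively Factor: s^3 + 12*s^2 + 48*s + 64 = (s + 4)*(s^2 + 8*s + 16) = (s + 4)^2*(s + 4)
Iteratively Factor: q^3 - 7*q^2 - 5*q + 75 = (q - 5)*(q^2 - 2*q - 15) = (q - 5)*(q + 3)*(q - 5)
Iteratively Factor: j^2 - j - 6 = (j + 2)*(j - 3)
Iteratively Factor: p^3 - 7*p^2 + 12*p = (p - 4)*(p^2 - 3*p) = p*(p - 4)*(p - 3)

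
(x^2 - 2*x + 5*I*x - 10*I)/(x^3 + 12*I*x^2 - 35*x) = (x - 2)/(x*(x + 7*I))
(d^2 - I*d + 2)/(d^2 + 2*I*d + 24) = (d^2 - I*d + 2)/(d^2 + 2*I*d + 24)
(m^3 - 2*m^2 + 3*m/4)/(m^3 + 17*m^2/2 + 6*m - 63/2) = m*(2*m - 1)/(2*(m^2 + 10*m + 21))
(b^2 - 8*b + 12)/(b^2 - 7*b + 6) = (b - 2)/(b - 1)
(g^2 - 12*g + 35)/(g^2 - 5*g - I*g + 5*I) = (g - 7)/(g - I)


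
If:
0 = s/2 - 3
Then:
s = 6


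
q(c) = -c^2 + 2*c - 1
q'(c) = 2 - 2*c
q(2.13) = -1.28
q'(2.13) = -2.26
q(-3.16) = -17.31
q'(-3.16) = 8.32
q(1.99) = -0.98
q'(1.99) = -1.98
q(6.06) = -25.60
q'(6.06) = -10.12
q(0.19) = -0.66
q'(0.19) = 1.62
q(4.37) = -11.36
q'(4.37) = -6.74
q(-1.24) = -5.02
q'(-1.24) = 4.48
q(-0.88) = -3.53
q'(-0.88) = 3.76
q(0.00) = -1.00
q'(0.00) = 2.00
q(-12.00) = -169.00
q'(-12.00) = 26.00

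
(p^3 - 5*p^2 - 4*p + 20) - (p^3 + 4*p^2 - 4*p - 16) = 36 - 9*p^2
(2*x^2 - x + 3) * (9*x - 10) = 18*x^3 - 29*x^2 + 37*x - 30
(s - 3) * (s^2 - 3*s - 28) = s^3 - 6*s^2 - 19*s + 84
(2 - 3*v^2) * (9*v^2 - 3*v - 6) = -27*v^4 + 9*v^3 + 36*v^2 - 6*v - 12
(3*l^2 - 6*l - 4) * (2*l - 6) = 6*l^3 - 30*l^2 + 28*l + 24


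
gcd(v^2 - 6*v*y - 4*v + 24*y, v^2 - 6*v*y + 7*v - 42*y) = -v + 6*y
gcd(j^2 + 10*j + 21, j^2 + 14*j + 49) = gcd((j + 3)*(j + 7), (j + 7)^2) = j + 7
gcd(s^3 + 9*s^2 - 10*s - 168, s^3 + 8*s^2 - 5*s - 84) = s + 7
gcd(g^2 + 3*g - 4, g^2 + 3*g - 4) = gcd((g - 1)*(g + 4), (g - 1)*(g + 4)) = g^2 + 3*g - 4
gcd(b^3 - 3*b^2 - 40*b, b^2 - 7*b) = b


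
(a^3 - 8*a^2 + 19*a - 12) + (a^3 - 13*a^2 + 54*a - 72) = 2*a^3 - 21*a^2 + 73*a - 84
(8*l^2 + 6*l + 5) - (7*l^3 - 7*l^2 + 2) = -7*l^3 + 15*l^2 + 6*l + 3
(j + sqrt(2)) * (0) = 0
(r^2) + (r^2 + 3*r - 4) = 2*r^2 + 3*r - 4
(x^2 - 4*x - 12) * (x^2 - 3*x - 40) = x^4 - 7*x^3 - 40*x^2 + 196*x + 480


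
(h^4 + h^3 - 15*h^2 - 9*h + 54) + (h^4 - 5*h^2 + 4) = 2*h^4 + h^3 - 20*h^2 - 9*h + 58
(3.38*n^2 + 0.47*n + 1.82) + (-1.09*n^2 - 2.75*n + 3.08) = 2.29*n^2 - 2.28*n + 4.9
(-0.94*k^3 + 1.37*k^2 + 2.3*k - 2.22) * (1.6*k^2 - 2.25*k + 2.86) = -1.504*k^5 + 4.307*k^4 - 2.0909*k^3 - 4.8088*k^2 + 11.573*k - 6.3492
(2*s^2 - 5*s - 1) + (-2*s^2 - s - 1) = -6*s - 2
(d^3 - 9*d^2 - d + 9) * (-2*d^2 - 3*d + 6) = -2*d^5 + 15*d^4 + 35*d^3 - 69*d^2 - 33*d + 54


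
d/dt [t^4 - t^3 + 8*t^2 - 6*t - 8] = 4*t^3 - 3*t^2 + 16*t - 6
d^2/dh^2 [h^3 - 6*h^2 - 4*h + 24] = 6*h - 12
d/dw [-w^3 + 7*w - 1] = 7 - 3*w^2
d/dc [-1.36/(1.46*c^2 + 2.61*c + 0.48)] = (3.9712*c + 3.5496)/(1.46*c^2 + 2.61*c + 0.48)^2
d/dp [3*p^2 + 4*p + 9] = 6*p + 4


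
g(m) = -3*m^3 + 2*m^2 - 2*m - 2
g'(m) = -9*m^2 + 4*m - 2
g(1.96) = -20.83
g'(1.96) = -28.73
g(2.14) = -26.52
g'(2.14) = -34.66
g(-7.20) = 1235.82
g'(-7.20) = -497.36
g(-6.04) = 744.09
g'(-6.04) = -354.49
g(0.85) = -4.10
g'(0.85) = -5.10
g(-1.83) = 26.74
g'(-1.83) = -39.46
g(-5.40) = 539.51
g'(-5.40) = -286.04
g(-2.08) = 37.81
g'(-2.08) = -49.26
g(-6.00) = 730.00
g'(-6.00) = -350.00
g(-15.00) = 10603.00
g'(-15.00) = -2087.00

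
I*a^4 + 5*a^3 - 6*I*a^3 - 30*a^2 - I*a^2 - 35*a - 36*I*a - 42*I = (a - 7)*(a - 6*I)*(a + I)*(I*a + I)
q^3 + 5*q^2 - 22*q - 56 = (q - 4)*(q + 2)*(q + 7)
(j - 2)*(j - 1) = j^2 - 3*j + 2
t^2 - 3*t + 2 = (t - 2)*(t - 1)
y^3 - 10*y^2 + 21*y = y*(y - 7)*(y - 3)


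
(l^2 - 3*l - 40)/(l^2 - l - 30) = (l - 8)/(l - 6)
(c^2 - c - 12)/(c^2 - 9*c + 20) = (c + 3)/(c - 5)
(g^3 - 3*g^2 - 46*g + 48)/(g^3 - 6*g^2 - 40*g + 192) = (g - 1)/(g - 4)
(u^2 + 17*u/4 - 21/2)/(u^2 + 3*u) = (4*u^2 + 17*u - 42)/(4*u*(u + 3))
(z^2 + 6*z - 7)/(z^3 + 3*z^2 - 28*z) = (z - 1)/(z*(z - 4))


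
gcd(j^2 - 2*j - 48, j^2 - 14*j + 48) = j - 8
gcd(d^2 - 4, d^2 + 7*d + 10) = d + 2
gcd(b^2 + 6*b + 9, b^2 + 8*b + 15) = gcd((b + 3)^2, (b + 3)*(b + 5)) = b + 3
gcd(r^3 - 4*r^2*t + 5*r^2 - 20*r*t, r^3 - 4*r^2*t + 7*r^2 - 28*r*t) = r^2 - 4*r*t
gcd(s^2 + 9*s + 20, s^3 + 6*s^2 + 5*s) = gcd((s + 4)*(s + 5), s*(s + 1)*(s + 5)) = s + 5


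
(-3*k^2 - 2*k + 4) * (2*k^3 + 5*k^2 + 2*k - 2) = -6*k^5 - 19*k^4 - 8*k^3 + 22*k^2 + 12*k - 8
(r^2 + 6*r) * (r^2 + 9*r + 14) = r^4 + 15*r^3 + 68*r^2 + 84*r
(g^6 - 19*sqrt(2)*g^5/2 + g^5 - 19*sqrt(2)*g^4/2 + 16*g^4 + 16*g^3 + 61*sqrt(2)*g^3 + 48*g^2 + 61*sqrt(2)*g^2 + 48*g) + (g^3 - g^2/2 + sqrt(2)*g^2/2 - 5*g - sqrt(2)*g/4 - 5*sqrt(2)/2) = g^6 - 19*sqrt(2)*g^5/2 + g^5 - 19*sqrt(2)*g^4/2 + 16*g^4 + 17*g^3 + 61*sqrt(2)*g^3 + 95*g^2/2 + 123*sqrt(2)*g^2/2 - sqrt(2)*g/4 + 43*g - 5*sqrt(2)/2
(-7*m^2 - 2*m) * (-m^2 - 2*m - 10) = 7*m^4 + 16*m^3 + 74*m^2 + 20*m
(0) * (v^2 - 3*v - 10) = 0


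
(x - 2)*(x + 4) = x^2 + 2*x - 8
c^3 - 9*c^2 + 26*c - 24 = (c - 4)*(c - 3)*(c - 2)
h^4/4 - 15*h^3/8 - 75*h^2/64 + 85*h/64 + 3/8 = (h/4 + 1/4)*(h - 8)*(h - 3/4)*(h + 1/4)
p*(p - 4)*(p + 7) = p^3 + 3*p^2 - 28*p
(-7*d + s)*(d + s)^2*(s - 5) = -7*d^3*s + 35*d^3 - 13*d^2*s^2 + 65*d^2*s - 5*d*s^3 + 25*d*s^2 + s^4 - 5*s^3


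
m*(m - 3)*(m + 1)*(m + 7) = m^4 + 5*m^3 - 17*m^2 - 21*m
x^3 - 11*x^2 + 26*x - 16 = (x - 8)*(x - 2)*(x - 1)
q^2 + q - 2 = (q - 1)*(q + 2)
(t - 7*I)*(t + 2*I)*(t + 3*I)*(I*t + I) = I*t^4 + 2*t^3 + I*t^3 + 2*t^2 + 29*I*t^2 - 42*t + 29*I*t - 42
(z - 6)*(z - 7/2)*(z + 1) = z^3 - 17*z^2/2 + 23*z/2 + 21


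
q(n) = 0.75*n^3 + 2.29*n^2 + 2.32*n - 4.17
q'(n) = 2.25*n^2 + 4.58*n + 2.32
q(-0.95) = -4.95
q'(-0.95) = -0.00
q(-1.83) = -5.34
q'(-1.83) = 1.47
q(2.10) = 17.75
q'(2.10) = 21.86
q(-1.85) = -5.37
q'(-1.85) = 1.55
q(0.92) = 0.49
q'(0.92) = 8.44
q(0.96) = 0.83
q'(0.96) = 8.79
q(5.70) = 222.35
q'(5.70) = 101.53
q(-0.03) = -4.24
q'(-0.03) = 2.18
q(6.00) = 254.19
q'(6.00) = 110.80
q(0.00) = -4.17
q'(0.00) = 2.32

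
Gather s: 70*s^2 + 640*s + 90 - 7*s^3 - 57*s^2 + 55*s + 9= -7*s^3 + 13*s^2 + 695*s + 99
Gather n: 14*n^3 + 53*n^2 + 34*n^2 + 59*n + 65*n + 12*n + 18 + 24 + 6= 14*n^3 + 87*n^2 + 136*n + 48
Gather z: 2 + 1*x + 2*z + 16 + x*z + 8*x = 9*x + z*(x + 2) + 18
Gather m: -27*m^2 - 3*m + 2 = -27*m^2 - 3*m + 2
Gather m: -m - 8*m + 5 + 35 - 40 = -9*m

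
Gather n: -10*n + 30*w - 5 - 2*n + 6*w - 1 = -12*n + 36*w - 6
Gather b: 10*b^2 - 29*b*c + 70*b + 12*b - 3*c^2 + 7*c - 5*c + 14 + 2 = 10*b^2 + b*(82 - 29*c) - 3*c^2 + 2*c + 16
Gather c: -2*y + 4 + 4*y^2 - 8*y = 4*y^2 - 10*y + 4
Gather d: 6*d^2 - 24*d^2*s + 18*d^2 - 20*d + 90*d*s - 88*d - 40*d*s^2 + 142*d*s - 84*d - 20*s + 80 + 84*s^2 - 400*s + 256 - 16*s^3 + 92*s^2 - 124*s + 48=d^2*(24 - 24*s) + d*(-40*s^2 + 232*s - 192) - 16*s^3 + 176*s^2 - 544*s + 384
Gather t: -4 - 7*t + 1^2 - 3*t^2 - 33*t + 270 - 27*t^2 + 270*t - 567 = -30*t^2 + 230*t - 300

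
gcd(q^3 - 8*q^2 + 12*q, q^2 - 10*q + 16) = q - 2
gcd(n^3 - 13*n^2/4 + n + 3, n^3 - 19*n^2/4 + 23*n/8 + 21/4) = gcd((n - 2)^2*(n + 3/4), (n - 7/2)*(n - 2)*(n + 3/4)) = n^2 - 5*n/4 - 3/2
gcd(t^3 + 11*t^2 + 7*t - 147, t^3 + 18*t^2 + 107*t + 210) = t + 7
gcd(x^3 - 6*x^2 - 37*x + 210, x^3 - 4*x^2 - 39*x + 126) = x^2 - x - 42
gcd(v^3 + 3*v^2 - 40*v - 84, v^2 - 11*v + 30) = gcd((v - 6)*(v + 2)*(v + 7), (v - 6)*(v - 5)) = v - 6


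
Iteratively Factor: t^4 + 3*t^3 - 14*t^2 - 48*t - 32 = (t + 1)*(t^3 + 2*t^2 - 16*t - 32) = (t + 1)*(t + 4)*(t^2 - 2*t - 8) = (t - 4)*(t + 1)*(t + 4)*(t + 2)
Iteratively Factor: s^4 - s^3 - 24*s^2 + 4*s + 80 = (s + 2)*(s^3 - 3*s^2 - 18*s + 40) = (s - 2)*(s + 2)*(s^2 - s - 20) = (s - 2)*(s + 2)*(s + 4)*(s - 5)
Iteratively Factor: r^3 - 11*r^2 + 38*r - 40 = (r - 5)*(r^2 - 6*r + 8) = (r - 5)*(r - 2)*(r - 4)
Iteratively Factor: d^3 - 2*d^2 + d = (d - 1)*(d^2 - d) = (d - 1)^2*(d)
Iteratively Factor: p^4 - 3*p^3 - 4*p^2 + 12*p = (p + 2)*(p^3 - 5*p^2 + 6*p) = p*(p + 2)*(p^2 - 5*p + 6) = p*(p - 2)*(p + 2)*(p - 3)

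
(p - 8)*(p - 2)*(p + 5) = p^3 - 5*p^2 - 34*p + 80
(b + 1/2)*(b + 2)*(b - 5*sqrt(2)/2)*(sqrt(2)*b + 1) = sqrt(2)*b^4 - 4*b^3 + 5*sqrt(2)*b^3/2 - 10*b^2 - 3*sqrt(2)*b^2/2 - 25*sqrt(2)*b/4 - 4*b - 5*sqrt(2)/2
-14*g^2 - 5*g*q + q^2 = (-7*g + q)*(2*g + q)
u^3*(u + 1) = u^4 + u^3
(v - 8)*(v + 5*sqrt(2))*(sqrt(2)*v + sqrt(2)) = sqrt(2)*v^3 - 7*sqrt(2)*v^2 + 10*v^2 - 70*v - 8*sqrt(2)*v - 80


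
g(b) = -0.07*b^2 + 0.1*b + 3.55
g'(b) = 0.1 - 0.14*b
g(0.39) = 3.58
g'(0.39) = 0.05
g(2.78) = 3.29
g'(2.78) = -0.29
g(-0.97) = 3.39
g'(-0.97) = 0.24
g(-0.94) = 3.39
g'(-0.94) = 0.23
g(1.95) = 3.48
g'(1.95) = -0.17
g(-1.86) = 3.12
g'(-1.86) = 0.36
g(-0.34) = 3.51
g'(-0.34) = 0.15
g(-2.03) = 3.06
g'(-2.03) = 0.38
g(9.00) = -1.22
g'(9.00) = -1.16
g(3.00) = 3.22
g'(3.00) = -0.32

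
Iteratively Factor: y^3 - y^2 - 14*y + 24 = (y - 3)*(y^2 + 2*y - 8) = (y - 3)*(y + 4)*(y - 2)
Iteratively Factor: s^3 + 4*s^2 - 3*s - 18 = (s + 3)*(s^2 + s - 6) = (s - 2)*(s + 3)*(s + 3)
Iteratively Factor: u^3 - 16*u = (u)*(u^2 - 16) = u*(u + 4)*(u - 4)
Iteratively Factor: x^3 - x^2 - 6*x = (x)*(x^2 - x - 6) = x*(x + 2)*(x - 3)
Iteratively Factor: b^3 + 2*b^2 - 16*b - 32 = (b + 2)*(b^2 - 16) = (b - 4)*(b + 2)*(b + 4)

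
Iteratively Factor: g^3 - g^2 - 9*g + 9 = (g + 3)*(g^2 - 4*g + 3) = (g - 1)*(g + 3)*(g - 3)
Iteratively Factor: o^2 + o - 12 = (o - 3)*(o + 4)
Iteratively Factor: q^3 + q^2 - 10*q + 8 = (q - 2)*(q^2 + 3*q - 4) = (q - 2)*(q - 1)*(q + 4)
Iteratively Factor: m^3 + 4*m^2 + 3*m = (m + 1)*(m^2 + 3*m) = (m + 1)*(m + 3)*(m)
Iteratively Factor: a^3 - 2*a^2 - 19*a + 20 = (a - 1)*(a^2 - a - 20) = (a - 5)*(a - 1)*(a + 4)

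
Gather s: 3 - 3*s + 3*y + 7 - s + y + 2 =-4*s + 4*y + 12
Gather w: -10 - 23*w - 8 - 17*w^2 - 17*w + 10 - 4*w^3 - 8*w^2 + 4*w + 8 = -4*w^3 - 25*w^2 - 36*w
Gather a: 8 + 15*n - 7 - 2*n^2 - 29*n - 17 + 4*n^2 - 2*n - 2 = 2*n^2 - 16*n - 18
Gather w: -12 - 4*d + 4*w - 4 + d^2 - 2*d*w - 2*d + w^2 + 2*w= d^2 - 6*d + w^2 + w*(6 - 2*d) - 16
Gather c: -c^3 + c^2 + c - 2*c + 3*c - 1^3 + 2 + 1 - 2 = -c^3 + c^2 + 2*c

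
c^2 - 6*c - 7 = (c - 7)*(c + 1)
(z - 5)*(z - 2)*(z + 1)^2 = z^4 - 5*z^3 - 3*z^2 + 13*z + 10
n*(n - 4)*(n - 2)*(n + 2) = n^4 - 4*n^3 - 4*n^2 + 16*n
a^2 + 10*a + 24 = (a + 4)*(a + 6)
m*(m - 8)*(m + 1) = m^3 - 7*m^2 - 8*m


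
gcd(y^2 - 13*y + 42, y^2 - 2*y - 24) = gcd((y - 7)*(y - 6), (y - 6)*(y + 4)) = y - 6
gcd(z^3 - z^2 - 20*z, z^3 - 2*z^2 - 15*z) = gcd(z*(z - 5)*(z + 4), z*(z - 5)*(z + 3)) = z^2 - 5*z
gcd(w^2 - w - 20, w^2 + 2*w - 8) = w + 4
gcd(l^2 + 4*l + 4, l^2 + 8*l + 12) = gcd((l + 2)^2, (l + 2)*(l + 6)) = l + 2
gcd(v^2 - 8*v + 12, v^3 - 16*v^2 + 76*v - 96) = v^2 - 8*v + 12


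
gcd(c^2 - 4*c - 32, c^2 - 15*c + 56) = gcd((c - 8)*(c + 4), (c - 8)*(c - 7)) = c - 8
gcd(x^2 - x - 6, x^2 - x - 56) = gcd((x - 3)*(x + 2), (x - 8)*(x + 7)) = 1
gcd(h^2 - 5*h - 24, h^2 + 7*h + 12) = h + 3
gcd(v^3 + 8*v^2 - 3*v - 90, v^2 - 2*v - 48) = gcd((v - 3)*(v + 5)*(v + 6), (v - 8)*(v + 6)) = v + 6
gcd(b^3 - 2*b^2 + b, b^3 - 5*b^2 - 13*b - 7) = 1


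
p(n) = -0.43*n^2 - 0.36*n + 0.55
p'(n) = -0.86*n - 0.36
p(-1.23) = 0.34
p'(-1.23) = 0.70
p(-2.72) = -1.65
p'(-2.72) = 1.98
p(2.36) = -2.69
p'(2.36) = -2.39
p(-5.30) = -9.62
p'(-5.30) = 4.20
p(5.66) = -15.26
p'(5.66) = -5.23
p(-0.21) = 0.61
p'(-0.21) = -0.18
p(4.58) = -10.12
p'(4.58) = -4.30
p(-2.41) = -1.08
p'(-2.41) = 1.71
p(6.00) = -17.09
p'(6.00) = -5.52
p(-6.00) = -12.77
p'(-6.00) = 4.80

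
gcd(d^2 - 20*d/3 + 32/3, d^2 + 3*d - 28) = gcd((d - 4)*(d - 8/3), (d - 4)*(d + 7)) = d - 4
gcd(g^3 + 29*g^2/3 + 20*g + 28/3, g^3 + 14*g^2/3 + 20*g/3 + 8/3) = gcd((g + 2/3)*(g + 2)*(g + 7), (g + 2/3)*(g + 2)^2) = g^2 + 8*g/3 + 4/3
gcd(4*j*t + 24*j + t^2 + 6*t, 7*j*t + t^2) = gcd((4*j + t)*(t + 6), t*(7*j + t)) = 1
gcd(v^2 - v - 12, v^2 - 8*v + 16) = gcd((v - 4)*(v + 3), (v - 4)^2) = v - 4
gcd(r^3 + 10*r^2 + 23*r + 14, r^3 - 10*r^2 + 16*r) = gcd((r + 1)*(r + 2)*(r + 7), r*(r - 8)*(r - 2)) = 1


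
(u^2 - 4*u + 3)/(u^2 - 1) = (u - 3)/(u + 1)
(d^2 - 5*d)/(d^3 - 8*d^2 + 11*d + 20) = d/(d^2 - 3*d - 4)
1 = 1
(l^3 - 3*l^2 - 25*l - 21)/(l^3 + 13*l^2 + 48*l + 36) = (l^2 - 4*l - 21)/(l^2 + 12*l + 36)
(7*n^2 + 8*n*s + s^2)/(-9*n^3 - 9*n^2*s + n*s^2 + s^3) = (7*n + s)/(-9*n^2 + s^2)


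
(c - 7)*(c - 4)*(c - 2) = c^3 - 13*c^2 + 50*c - 56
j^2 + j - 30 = (j - 5)*(j + 6)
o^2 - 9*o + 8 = (o - 8)*(o - 1)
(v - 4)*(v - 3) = v^2 - 7*v + 12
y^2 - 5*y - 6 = (y - 6)*(y + 1)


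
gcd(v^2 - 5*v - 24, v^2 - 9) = v + 3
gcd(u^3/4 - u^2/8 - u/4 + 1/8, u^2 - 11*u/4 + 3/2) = 1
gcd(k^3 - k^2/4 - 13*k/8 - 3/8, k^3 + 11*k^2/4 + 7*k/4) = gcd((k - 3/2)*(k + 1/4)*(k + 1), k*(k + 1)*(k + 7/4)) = k + 1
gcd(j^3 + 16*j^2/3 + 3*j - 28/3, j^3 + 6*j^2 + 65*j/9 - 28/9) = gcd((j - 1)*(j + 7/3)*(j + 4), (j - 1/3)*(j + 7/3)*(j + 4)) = j^2 + 19*j/3 + 28/3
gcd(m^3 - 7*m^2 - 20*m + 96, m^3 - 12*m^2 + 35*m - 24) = m^2 - 11*m + 24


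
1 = 1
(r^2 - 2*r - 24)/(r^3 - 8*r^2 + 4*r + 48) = (r + 4)/(r^2 - 2*r - 8)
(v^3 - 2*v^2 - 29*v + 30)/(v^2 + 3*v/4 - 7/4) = 4*(v^2 - v - 30)/(4*v + 7)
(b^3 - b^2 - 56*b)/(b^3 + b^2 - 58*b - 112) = b/(b + 2)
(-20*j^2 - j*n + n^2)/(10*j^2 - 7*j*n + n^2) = (-4*j - n)/(2*j - n)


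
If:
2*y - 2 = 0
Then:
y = 1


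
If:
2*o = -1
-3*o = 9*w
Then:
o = -1/2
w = 1/6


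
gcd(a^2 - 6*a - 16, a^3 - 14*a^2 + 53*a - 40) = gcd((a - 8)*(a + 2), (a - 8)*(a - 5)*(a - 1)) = a - 8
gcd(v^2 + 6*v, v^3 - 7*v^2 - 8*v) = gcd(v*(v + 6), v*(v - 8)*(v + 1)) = v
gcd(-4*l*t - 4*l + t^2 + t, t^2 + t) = t + 1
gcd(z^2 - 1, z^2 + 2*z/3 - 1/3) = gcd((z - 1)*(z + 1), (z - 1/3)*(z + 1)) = z + 1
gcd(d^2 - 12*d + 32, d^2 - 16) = d - 4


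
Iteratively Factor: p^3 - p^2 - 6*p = (p + 2)*(p^2 - 3*p) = (p - 3)*(p + 2)*(p)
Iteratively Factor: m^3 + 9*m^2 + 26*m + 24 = (m + 3)*(m^2 + 6*m + 8) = (m + 2)*(m + 3)*(m + 4)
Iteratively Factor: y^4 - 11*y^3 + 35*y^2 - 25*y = (y - 5)*(y^3 - 6*y^2 + 5*y) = (y - 5)*(y - 1)*(y^2 - 5*y) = (y - 5)^2*(y - 1)*(y)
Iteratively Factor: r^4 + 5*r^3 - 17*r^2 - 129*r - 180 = (r + 3)*(r^3 + 2*r^2 - 23*r - 60) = (r - 5)*(r + 3)*(r^2 + 7*r + 12) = (r - 5)*(r + 3)*(r + 4)*(r + 3)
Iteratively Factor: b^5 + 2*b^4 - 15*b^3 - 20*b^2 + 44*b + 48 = (b + 1)*(b^4 + b^3 - 16*b^2 - 4*b + 48) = (b - 3)*(b + 1)*(b^3 + 4*b^2 - 4*b - 16) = (b - 3)*(b + 1)*(b + 2)*(b^2 + 2*b - 8) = (b - 3)*(b + 1)*(b + 2)*(b + 4)*(b - 2)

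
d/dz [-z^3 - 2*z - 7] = -3*z^2 - 2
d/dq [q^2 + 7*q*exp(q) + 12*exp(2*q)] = 7*q*exp(q) + 2*q + 24*exp(2*q) + 7*exp(q)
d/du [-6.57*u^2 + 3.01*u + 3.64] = 3.01 - 13.14*u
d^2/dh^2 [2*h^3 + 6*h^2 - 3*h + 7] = 12*h + 12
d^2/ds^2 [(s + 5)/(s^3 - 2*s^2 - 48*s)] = 2*(3*s^5 + 24*s^4 - 28*s^3 - 660*s^2 + 1440*s + 11520)/(s^3*(s^6 - 6*s^5 - 132*s^4 + 568*s^3 + 6336*s^2 - 13824*s - 110592))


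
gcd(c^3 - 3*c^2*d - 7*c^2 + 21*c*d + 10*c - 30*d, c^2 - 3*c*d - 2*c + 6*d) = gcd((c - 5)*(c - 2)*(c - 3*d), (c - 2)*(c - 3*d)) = c^2 - 3*c*d - 2*c + 6*d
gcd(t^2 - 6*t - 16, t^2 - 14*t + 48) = t - 8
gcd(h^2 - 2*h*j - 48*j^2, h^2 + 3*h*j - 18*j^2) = h + 6*j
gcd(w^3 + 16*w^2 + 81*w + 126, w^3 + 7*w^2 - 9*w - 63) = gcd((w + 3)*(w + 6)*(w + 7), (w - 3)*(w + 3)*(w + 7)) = w^2 + 10*w + 21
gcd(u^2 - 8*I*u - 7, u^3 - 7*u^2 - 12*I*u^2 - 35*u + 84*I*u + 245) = u - 7*I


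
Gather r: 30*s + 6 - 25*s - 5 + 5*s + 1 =10*s + 2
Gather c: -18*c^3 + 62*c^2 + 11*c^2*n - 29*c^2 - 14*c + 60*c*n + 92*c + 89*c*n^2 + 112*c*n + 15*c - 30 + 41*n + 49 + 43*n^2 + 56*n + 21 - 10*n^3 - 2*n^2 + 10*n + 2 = -18*c^3 + c^2*(11*n + 33) + c*(89*n^2 + 172*n + 93) - 10*n^3 + 41*n^2 + 107*n + 42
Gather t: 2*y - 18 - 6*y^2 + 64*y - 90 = -6*y^2 + 66*y - 108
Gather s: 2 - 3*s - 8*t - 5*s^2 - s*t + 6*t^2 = -5*s^2 + s*(-t - 3) + 6*t^2 - 8*t + 2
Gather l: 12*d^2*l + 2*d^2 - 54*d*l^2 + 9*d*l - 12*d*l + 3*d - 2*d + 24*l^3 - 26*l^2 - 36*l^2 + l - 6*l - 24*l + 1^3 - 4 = 2*d^2 + d + 24*l^3 + l^2*(-54*d - 62) + l*(12*d^2 - 3*d - 29) - 3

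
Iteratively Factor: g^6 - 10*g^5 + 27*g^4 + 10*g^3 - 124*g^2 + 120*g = (g - 5)*(g^5 - 5*g^4 + 2*g^3 + 20*g^2 - 24*g) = (g - 5)*(g + 2)*(g^4 - 7*g^3 + 16*g^2 - 12*g) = g*(g - 5)*(g + 2)*(g^3 - 7*g^2 + 16*g - 12) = g*(g - 5)*(g - 2)*(g + 2)*(g^2 - 5*g + 6) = g*(g - 5)*(g - 2)^2*(g + 2)*(g - 3)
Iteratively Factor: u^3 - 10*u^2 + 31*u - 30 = (u - 5)*(u^2 - 5*u + 6) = (u - 5)*(u - 2)*(u - 3)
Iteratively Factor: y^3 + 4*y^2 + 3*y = (y + 1)*(y^2 + 3*y) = y*(y + 1)*(y + 3)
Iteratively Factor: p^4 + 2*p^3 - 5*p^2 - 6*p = (p + 3)*(p^3 - p^2 - 2*p) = (p + 1)*(p + 3)*(p^2 - 2*p) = (p - 2)*(p + 1)*(p + 3)*(p)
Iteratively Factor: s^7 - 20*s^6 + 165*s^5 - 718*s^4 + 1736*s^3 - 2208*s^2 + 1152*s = (s - 4)*(s^6 - 16*s^5 + 101*s^4 - 314*s^3 + 480*s^2 - 288*s) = (s - 4)^2*(s^5 - 12*s^4 + 53*s^3 - 102*s^2 + 72*s) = (s - 4)^2*(s - 2)*(s^4 - 10*s^3 + 33*s^2 - 36*s) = s*(s - 4)^2*(s - 2)*(s^3 - 10*s^2 + 33*s - 36) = s*(s - 4)^2*(s - 3)*(s - 2)*(s^2 - 7*s + 12) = s*(s - 4)^2*(s - 3)^2*(s - 2)*(s - 4)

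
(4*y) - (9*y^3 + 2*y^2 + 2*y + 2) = -9*y^3 - 2*y^2 + 2*y - 2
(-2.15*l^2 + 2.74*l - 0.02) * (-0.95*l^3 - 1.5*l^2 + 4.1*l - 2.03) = 2.0425*l^5 + 0.621999999999999*l^4 - 12.906*l^3 + 15.6285*l^2 - 5.6442*l + 0.0406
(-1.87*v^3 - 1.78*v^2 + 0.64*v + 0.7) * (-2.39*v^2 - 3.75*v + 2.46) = 4.4693*v^5 + 11.2667*v^4 + 0.5452*v^3 - 8.4518*v^2 - 1.0506*v + 1.722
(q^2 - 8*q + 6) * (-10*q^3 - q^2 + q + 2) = -10*q^5 + 79*q^4 - 51*q^3 - 12*q^2 - 10*q + 12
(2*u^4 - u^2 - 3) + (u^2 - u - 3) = 2*u^4 - u - 6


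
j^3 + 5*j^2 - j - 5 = (j - 1)*(j + 1)*(j + 5)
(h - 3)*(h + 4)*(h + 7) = h^3 + 8*h^2 - 5*h - 84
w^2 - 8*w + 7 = (w - 7)*(w - 1)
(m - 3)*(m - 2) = m^2 - 5*m + 6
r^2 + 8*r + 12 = (r + 2)*(r + 6)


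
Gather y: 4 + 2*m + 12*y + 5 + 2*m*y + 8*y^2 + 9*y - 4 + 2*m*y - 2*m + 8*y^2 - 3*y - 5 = 16*y^2 + y*(4*m + 18)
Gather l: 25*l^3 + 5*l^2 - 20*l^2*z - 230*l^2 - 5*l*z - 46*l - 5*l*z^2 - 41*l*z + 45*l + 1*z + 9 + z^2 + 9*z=25*l^3 + l^2*(-20*z - 225) + l*(-5*z^2 - 46*z - 1) + z^2 + 10*z + 9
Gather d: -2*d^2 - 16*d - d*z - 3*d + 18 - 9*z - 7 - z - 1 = -2*d^2 + d*(-z - 19) - 10*z + 10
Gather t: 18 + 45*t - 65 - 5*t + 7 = 40*t - 40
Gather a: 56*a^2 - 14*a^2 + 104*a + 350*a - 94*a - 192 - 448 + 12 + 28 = 42*a^2 + 360*a - 600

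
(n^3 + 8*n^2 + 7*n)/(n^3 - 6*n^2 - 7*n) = (n + 7)/(n - 7)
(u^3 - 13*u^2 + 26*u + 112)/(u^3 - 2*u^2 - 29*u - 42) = (u - 8)/(u + 3)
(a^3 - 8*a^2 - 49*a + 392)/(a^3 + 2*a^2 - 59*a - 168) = (a - 7)/(a + 3)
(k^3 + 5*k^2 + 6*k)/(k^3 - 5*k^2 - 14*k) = (k + 3)/(k - 7)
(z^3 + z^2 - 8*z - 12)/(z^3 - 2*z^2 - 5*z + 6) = (z + 2)/(z - 1)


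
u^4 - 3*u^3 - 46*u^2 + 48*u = u*(u - 8)*(u - 1)*(u + 6)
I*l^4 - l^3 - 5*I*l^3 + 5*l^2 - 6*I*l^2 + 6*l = l*(l - 6)*(l + I)*(I*l + I)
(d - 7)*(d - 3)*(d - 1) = d^3 - 11*d^2 + 31*d - 21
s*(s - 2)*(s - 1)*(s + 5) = s^4 + 2*s^3 - 13*s^2 + 10*s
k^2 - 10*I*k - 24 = (k - 6*I)*(k - 4*I)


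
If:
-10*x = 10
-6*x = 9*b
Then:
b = 2/3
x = -1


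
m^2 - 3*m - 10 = (m - 5)*(m + 2)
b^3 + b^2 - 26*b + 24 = (b - 4)*(b - 1)*(b + 6)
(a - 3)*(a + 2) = a^2 - a - 6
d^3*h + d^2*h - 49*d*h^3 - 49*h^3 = (d - 7*h)*(d + 7*h)*(d*h + h)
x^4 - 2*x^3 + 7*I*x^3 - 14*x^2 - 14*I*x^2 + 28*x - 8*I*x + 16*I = (x - 2)*(x + I)*(x + 2*I)*(x + 4*I)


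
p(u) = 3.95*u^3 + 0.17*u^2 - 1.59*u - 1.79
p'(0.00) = -1.59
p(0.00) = -1.79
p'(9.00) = 961.32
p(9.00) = 2877.22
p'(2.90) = 99.05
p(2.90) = 91.37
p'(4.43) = 232.47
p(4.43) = 337.91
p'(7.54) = 674.67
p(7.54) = 1689.10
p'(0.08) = -1.49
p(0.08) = -1.91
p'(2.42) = 68.63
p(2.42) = 51.34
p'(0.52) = 1.79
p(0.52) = -2.02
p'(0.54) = 2.05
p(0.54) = -1.98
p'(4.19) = 207.87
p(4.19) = 285.09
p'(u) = 11.85*u^2 + 0.34*u - 1.59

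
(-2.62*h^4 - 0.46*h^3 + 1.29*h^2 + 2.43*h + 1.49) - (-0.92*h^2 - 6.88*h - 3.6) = -2.62*h^4 - 0.46*h^3 + 2.21*h^2 + 9.31*h + 5.09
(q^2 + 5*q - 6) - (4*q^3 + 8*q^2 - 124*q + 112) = -4*q^3 - 7*q^2 + 129*q - 118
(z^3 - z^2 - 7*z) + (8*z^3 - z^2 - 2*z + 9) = 9*z^3 - 2*z^2 - 9*z + 9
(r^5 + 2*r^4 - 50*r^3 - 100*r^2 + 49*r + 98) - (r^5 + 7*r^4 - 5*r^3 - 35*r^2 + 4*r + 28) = -5*r^4 - 45*r^3 - 65*r^2 + 45*r + 70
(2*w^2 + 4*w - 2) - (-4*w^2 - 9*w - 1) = 6*w^2 + 13*w - 1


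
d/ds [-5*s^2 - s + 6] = -10*s - 1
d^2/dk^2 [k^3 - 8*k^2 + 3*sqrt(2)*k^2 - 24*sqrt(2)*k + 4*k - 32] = 6*k - 16 + 6*sqrt(2)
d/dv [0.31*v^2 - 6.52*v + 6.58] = 0.62*v - 6.52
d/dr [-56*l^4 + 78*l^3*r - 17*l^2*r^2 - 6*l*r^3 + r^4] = 78*l^3 - 34*l^2*r - 18*l*r^2 + 4*r^3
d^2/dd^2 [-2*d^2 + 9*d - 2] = -4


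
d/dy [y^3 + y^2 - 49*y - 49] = 3*y^2 + 2*y - 49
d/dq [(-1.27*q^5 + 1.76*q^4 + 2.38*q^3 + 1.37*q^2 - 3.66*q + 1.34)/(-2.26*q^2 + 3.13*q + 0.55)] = (8.6106*q^6 - 23.8556*q^5 + 7.6551*q^4 + 18.7708*q^3 - 0.0564999999999998*q^2 + 7.5638*q - 6.2072)/(5.1076*q^4 - 14.1476*q^3 + 7.3109*q^2 + 3.443*q + 0.3025)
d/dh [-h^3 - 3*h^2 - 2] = 3*h*(-h - 2)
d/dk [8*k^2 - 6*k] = 16*k - 6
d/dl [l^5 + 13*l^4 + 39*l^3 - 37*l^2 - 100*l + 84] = 5*l^4 + 52*l^3 + 117*l^2 - 74*l - 100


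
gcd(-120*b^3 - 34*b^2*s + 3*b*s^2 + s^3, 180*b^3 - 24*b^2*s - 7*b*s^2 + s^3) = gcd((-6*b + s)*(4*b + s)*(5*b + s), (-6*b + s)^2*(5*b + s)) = -30*b^2 - b*s + s^2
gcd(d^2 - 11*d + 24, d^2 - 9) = d - 3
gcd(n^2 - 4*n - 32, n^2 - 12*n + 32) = n - 8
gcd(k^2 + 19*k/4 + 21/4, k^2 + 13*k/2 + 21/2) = k + 3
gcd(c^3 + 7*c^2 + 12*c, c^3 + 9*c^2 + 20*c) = c^2 + 4*c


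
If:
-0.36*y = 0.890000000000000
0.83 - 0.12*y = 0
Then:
No Solution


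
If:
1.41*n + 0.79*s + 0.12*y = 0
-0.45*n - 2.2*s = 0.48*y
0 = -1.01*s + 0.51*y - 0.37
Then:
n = 0.02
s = -0.11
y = 0.50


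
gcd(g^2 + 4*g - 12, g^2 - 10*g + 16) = g - 2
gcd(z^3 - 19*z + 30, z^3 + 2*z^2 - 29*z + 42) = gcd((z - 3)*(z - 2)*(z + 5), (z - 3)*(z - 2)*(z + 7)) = z^2 - 5*z + 6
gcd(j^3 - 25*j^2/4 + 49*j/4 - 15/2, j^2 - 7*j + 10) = j - 2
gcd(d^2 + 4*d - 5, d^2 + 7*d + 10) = d + 5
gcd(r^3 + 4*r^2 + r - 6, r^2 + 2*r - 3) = r^2 + 2*r - 3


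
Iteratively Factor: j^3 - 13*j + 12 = (j - 3)*(j^2 + 3*j - 4) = (j - 3)*(j - 1)*(j + 4)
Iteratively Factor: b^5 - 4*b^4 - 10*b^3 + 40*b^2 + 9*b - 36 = (b - 4)*(b^4 - 10*b^2 + 9) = (b - 4)*(b - 1)*(b^3 + b^2 - 9*b - 9) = (b - 4)*(b - 3)*(b - 1)*(b^2 + 4*b + 3) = (b - 4)*(b - 3)*(b - 1)*(b + 1)*(b + 3)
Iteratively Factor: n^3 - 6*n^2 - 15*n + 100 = (n - 5)*(n^2 - n - 20) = (n - 5)^2*(n + 4)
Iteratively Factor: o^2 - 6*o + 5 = (o - 5)*(o - 1)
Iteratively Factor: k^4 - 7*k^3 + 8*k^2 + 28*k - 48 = (k + 2)*(k^3 - 9*k^2 + 26*k - 24) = (k - 4)*(k + 2)*(k^2 - 5*k + 6) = (k - 4)*(k - 3)*(k + 2)*(k - 2)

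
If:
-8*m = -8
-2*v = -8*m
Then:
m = 1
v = 4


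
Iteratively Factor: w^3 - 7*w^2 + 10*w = (w - 2)*(w^2 - 5*w) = w*(w - 2)*(w - 5)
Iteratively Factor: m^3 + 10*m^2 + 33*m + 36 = (m + 4)*(m^2 + 6*m + 9) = (m + 3)*(m + 4)*(m + 3)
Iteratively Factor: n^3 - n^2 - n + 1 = (n + 1)*(n^2 - 2*n + 1) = (n - 1)*(n + 1)*(n - 1)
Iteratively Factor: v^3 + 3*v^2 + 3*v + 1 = (v + 1)*(v^2 + 2*v + 1) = (v + 1)^2*(v + 1)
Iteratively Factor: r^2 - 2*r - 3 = (r + 1)*(r - 3)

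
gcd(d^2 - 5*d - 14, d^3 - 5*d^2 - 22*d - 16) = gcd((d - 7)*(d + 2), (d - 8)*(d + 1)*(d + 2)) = d + 2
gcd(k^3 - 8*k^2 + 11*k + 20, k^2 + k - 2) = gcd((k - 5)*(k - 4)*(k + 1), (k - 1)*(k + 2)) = 1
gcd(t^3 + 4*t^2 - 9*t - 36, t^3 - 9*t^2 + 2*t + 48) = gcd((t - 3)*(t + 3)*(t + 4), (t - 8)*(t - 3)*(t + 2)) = t - 3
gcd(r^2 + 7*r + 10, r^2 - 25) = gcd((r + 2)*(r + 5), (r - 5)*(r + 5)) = r + 5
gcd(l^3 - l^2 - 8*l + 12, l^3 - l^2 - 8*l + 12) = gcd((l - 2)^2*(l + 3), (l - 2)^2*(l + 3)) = l^3 - l^2 - 8*l + 12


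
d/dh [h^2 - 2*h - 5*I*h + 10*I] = 2*h - 2 - 5*I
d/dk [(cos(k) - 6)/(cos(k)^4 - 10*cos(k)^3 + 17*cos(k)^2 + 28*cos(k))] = (3*cos(k)^4 - 44*cos(k)^3 + 197*cos(k)^2 - 204*cos(k) - 168)*sin(k)/((cos(k) - 7)^2*(cos(k) - 4)^2*(cos(k) + 1)^2*cos(k)^2)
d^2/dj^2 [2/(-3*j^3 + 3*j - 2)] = 36*(j*(3*j^3 - 3*j + 2) - (3*j^2 - 1)^2)/(3*j^3 - 3*j + 2)^3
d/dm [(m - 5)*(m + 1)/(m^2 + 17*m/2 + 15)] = 10*(5*m^2 + 16*m - 7)/(4*m^4 + 68*m^3 + 409*m^2 + 1020*m + 900)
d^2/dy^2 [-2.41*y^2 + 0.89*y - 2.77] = -4.82000000000000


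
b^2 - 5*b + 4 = (b - 4)*(b - 1)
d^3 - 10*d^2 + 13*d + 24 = (d - 8)*(d - 3)*(d + 1)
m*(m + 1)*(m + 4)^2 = m^4 + 9*m^3 + 24*m^2 + 16*m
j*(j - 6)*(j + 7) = j^3 + j^2 - 42*j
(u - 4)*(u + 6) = u^2 + 2*u - 24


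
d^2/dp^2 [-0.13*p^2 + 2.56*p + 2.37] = -0.260000000000000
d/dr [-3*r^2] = -6*r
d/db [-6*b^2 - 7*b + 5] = -12*b - 7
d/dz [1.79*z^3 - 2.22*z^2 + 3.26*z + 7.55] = 5.37*z^2 - 4.44*z + 3.26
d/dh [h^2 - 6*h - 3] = 2*h - 6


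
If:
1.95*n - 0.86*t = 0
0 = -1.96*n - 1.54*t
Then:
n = 0.00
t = 0.00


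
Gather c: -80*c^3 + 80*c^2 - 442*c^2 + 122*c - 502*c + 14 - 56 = -80*c^3 - 362*c^2 - 380*c - 42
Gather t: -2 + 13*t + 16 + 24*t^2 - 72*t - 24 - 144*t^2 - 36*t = -120*t^2 - 95*t - 10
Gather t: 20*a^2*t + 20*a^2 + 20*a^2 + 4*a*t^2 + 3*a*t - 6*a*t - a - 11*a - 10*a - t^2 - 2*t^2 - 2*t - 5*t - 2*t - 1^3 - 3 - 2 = 40*a^2 - 22*a + t^2*(4*a - 3) + t*(20*a^2 - 3*a - 9) - 6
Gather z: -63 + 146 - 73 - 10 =0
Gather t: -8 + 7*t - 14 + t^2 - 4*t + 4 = t^2 + 3*t - 18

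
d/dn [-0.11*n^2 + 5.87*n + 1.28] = 5.87 - 0.22*n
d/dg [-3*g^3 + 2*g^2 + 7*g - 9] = -9*g^2 + 4*g + 7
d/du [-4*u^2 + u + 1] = 1 - 8*u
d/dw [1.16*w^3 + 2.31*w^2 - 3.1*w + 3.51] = 3.48*w^2 + 4.62*w - 3.1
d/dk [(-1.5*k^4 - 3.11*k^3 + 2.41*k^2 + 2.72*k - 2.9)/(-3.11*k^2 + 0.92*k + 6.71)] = (9.33*k^5 + 5.5321*k^4 - 45.9824*k^3 - 51.9279*k^2 + 14.3042*k + 20.9192)/(9.6721*k^4 - 5.7224*k^3 - 40.8898*k^2 + 12.3464*k + 45.0241)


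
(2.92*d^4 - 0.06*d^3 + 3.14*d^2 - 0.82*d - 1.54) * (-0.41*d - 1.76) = -1.1972*d^5 - 5.1146*d^4 - 1.1818*d^3 - 5.1902*d^2 + 2.0746*d + 2.7104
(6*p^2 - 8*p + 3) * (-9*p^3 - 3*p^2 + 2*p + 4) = -54*p^5 + 54*p^4 + 9*p^3 - p^2 - 26*p + 12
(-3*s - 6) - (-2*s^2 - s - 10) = 2*s^2 - 2*s + 4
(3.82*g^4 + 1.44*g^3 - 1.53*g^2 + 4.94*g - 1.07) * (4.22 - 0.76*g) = -2.9032*g^5 + 15.026*g^4 + 7.2396*g^3 - 10.211*g^2 + 21.66*g - 4.5154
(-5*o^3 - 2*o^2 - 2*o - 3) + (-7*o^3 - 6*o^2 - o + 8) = -12*o^3 - 8*o^2 - 3*o + 5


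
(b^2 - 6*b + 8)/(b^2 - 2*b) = (b - 4)/b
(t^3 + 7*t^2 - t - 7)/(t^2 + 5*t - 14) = (t^2 - 1)/(t - 2)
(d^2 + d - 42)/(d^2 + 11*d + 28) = (d - 6)/(d + 4)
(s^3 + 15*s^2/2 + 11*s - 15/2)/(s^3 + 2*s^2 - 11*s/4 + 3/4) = 2*(s + 5)/(2*s - 1)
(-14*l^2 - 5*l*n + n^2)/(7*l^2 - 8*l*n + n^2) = (-2*l - n)/(l - n)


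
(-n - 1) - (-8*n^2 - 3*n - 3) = 8*n^2 + 2*n + 2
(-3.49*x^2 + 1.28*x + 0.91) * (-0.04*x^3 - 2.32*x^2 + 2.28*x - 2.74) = 0.1396*x^5 + 8.0456*x^4 - 10.9632*x^3 + 10.3698*x^2 - 1.4324*x - 2.4934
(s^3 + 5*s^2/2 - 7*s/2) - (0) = s^3 + 5*s^2/2 - 7*s/2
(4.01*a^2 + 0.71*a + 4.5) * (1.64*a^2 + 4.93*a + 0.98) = 6.5764*a^4 + 20.9337*a^3 + 14.8101*a^2 + 22.8808*a + 4.41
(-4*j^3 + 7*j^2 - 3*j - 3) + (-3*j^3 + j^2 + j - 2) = -7*j^3 + 8*j^2 - 2*j - 5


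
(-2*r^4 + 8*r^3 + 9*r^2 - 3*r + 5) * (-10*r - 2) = 20*r^5 - 76*r^4 - 106*r^3 + 12*r^2 - 44*r - 10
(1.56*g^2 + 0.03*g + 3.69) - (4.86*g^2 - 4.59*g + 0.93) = -3.3*g^2 + 4.62*g + 2.76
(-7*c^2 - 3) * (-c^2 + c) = 7*c^4 - 7*c^3 + 3*c^2 - 3*c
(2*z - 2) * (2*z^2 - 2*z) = 4*z^3 - 8*z^2 + 4*z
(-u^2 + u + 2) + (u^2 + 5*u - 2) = 6*u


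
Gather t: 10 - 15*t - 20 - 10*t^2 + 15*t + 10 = -10*t^2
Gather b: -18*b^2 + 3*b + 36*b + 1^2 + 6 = -18*b^2 + 39*b + 7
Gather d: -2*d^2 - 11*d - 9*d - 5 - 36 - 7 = -2*d^2 - 20*d - 48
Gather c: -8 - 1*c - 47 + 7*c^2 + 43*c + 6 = 7*c^2 + 42*c - 49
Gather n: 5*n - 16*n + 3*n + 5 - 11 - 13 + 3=-8*n - 16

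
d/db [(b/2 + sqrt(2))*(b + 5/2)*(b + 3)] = 3*b^2/2 + 2*sqrt(2)*b + 11*b/2 + 15/4 + 11*sqrt(2)/2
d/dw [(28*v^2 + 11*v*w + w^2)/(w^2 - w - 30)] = ((-11*v - 2*w)*(-w^2 + w + 30) - (2*w - 1)*(28*v^2 + 11*v*w + w^2))/(-w^2 + w + 30)^2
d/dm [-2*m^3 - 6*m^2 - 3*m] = -6*m^2 - 12*m - 3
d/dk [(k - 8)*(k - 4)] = 2*k - 12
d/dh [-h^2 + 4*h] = 4 - 2*h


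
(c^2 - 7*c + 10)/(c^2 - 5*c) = (c - 2)/c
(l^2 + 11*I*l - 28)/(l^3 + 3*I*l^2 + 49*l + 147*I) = (l + 4*I)/(l^2 - 4*I*l + 21)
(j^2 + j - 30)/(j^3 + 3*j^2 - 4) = (j^2 + j - 30)/(j^3 + 3*j^2 - 4)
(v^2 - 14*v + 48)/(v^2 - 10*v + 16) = (v - 6)/(v - 2)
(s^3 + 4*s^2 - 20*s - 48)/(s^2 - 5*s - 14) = (s^2 + 2*s - 24)/(s - 7)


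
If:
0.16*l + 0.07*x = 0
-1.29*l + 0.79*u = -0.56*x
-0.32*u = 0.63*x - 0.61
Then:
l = -1.53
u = -4.97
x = 3.49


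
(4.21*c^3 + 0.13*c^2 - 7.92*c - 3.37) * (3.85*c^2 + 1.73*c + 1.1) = 16.2085*c^5 + 7.7838*c^4 - 25.6361*c^3 - 26.5331*c^2 - 14.5421*c - 3.707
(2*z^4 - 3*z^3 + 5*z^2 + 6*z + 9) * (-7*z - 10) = -14*z^5 + z^4 - 5*z^3 - 92*z^2 - 123*z - 90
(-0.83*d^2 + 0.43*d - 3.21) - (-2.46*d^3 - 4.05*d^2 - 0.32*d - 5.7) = 2.46*d^3 + 3.22*d^2 + 0.75*d + 2.49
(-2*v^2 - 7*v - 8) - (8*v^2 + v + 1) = -10*v^2 - 8*v - 9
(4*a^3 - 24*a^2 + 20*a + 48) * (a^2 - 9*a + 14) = 4*a^5 - 60*a^4 + 292*a^3 - 468*a^2 - 152*a + 672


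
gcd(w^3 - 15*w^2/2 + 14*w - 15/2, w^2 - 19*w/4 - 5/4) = w - 5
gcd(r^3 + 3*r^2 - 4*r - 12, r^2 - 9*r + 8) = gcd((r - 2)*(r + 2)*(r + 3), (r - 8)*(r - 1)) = 1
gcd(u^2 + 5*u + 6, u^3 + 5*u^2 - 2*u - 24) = u + 3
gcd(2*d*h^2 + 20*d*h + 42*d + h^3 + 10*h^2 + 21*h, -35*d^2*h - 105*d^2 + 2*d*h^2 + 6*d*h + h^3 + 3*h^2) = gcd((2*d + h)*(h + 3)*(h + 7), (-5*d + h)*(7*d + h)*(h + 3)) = h + 3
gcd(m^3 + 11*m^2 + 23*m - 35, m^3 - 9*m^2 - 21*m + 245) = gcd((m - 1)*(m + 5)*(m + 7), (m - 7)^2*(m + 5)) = m + 5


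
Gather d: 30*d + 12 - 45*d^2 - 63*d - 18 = -45*d^2 - 33*d - 6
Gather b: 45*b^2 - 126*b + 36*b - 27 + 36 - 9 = 45*b^2 - 90*b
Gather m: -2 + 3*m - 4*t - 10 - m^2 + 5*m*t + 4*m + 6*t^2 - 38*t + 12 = -m^2 + m*(5*t + 7) + 6*t^2 - 42*t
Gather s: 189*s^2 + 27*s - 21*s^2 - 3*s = 168*s^2 + 24*s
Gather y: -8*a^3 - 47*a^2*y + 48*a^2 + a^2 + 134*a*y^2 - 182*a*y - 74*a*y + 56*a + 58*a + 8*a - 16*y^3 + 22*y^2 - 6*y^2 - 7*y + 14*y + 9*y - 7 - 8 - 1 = -8*a^3 + 49*a^2 + 122*a - 16*y^3 + y^2*(134*a + 16) + y*(-47*a^2 - 256*a + 16) - 16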